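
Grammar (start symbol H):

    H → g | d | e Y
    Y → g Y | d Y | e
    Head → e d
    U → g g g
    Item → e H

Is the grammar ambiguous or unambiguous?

Only H, Y are reachable from H; ignoring the rest: Restricted to the reachable nonterminals, every rule has the form A → t or A → t B, and no two rules for the same A share a first terminal. The grammar encodes a DFA — one run per string.

Unambiguous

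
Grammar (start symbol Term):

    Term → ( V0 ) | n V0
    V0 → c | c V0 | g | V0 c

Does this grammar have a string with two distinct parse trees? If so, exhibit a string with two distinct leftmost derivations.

Ambiguous

Witness: n c c

Derivation 1: Term ⇒ n V0 ⇒ n c V0 ⇒ n c c
Derivation 2: Term ⇒ n V0 ⇒ n V0 c ⇒ n c c

Two distinct leftmost derivations for the same string.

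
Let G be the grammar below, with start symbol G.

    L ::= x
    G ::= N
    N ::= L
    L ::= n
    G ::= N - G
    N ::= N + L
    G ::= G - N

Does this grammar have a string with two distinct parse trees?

Witness: n - n

Derivation 1: G ⇒ N - G ⇒ L - G ⇒ n - G ⇒ n - N ⇒ n - L ⇒ n - n
Derivation 2: G ⇒ G - N ⇒ N - N ⇒ L - N ⇒ n - N ⇒ n - L ⇒ n - n

Two distinct leftmost derivations for the same string.

Ambiguous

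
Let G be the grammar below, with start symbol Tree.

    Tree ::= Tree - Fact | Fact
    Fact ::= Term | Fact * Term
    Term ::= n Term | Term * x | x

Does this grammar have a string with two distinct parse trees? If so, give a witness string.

Ambiguous

Witness: x * x

Derivation 1: Tree ⇒ Fact ⇒ Term ⇒ Term * x ⇒ x * x
Derivation 2: Tree ⇒ Fact ⇒ Fact * Term ⇒ Term * Term ⇒ x * Term ⇒ x * x

Two distinct leftmost derivations for the same string.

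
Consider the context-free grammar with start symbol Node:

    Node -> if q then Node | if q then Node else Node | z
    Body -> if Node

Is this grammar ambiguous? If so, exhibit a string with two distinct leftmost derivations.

Ambiguous

Witness: if q then if q then z else z

Derivation 1: Node ⇒ if q then Node ⇒ if q then if q then Node else Node ⇒ if q then if q then z else Node ⇒ if q then if q then z else z
Derivation 2: Node ⇒ if q then Node else Node ⇒ if q then if q then Node else Node ⇒ if q then if q then z else Node ⇒ if q then if q then z else z

Two distinct leftmost derivations for the same string.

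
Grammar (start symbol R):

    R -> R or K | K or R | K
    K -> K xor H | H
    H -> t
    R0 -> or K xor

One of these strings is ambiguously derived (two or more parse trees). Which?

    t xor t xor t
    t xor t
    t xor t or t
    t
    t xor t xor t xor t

t xor t xor t: 1 tree
t xor t: 1 tree
t xor t or t: 2 trees
t: 1 tree
t xor t xor t xor t: 1 tree

t xor t or t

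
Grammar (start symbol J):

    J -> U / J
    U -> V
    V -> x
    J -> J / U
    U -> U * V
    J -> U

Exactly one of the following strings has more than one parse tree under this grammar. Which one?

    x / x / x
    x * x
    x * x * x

x / x / x: 4 trees
x * x: 1 tree
x * x * x: 1 tree

x / x / x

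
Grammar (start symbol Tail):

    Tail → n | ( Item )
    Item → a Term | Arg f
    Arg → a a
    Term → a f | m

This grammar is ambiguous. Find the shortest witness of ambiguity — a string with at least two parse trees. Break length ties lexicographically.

length 1: no string has ≥2 trees
length 4: no string has ≥2 trees
length 5: ( a a f ) has 2 parse trees

Two derivations of ( a a f ):
  Tail ⇒ ( Item ) ⇒ ( a Term ) ⇒ ( a a f )
  Tail ⇒ ( Item ) ⇒ ( Arg f ) ⇒ ( a a f )

( a a f )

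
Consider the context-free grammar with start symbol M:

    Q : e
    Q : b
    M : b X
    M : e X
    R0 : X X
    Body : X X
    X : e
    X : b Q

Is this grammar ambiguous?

Only M, X, Q are reachable from M; ignoring the rest: The reachable rules are right-linear with at most one rule per (nonterminal, next-terminal) pair. Each input token forces the next rule, so parsing is deterministic.

Unambiguous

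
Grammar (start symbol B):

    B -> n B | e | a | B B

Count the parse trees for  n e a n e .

Parse trees for n e a n e:
  [B n [B [B e] [B [B a] [B n [B e]]]]]
  [B n [B [B [B e] [B a]] [B n [B e]]]]
  [B [B n [B e]] [B [B a] [B n [B e]]]]
  [B [B n [B [B e] [B a]]] [B n [B e]]]
  [B [B [B n [B e]] [B a]] [B n [B e]]]

5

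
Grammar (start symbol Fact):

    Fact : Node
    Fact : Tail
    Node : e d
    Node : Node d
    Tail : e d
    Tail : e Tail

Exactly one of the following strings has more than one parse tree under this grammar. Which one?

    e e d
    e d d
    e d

e e d: 1 tree
e d d: 1 tree
e d: 2 trees

e d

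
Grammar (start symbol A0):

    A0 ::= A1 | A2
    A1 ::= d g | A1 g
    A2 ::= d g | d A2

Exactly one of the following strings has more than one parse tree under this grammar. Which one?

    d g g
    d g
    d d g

d g

d g g: 1 tree
d g: 2 trees
d d g: 1 tree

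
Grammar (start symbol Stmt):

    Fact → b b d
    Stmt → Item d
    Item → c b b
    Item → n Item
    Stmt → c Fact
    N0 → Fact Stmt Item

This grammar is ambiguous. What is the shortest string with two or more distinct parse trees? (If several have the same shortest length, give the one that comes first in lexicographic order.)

c b b d

length 4: c b b d has 2 parse trees

Two derivations of c b b d:
  Stmt ⇒ Item d ⇒ c b b d
  Stmt ⇒ c Fact ⇒ c b b d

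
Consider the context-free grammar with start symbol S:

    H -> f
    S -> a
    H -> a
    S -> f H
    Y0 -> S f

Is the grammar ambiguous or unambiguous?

(Y0 is unreachable from S, so its rules don't affect L(S).) Each reachable nonterminal has at most one production per leading terminal, and all productions are right-linear; the derivation is determined token-by-token.

Unambiguous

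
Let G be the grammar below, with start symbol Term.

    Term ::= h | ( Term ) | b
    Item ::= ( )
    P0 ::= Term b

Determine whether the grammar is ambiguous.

Unambiguous

(Item, P0 are unreachable from Term, so their rules don't affect L(Term).) L(Term) is { openⁿ atom closeⁿ : n ≥ 0 }. The bracket depth fixes n, and the derivation is forced at every step.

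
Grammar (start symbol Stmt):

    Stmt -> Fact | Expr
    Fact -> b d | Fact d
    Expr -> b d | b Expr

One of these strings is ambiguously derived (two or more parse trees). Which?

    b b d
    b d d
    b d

b d

b b d: 1 tree
b d d: 1 tree
b d: 2 trees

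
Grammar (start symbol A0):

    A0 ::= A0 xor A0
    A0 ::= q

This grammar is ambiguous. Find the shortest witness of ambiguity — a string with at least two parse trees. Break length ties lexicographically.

q xor q xor q

length 1: no string has ≥2 trees
length 3: no string has ≥2 trees
length 5: q xor q xor q has 2 parse trees

Two derivations of q xor q xor q:
  A0 ⇒ A0 xor A0 ⇒ A0 xor A0 xor A0 ⇒ q xor A0 xor A0 ⇒ q xor q xor A0 ⇒ q xor q xor q
  A0 ⇒ A0 xor A0 ⇒ q xor A0 ⇒ q xor A0 xor A0 ⇒ q xor q xor A0 ⇒ q xor q xor q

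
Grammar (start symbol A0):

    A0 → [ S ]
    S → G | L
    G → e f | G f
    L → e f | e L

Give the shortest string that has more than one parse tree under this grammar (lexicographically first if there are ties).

[ e f ]

length 4: [ e f ] has 2 parse trees

Two derivations of [ e f ]:
  A0 ⇒ [ S ] ⇒ [ G ] ⇒ [ e f ]
  A0 ⇒ [ S ] ⇒ [ L ] ⇒ [ e f ]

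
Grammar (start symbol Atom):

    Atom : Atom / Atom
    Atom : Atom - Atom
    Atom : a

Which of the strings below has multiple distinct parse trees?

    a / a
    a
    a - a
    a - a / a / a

a - a / a / a

a / a: 1 tree
a: 1 tree
a - a: 1 tree
a - a / a / a: 5 trees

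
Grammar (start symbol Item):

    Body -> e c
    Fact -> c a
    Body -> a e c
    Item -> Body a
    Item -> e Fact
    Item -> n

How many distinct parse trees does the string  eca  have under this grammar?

2

Parse trees for eca:
  [Item [Body e c] a]
  [Item e [Fact c a]]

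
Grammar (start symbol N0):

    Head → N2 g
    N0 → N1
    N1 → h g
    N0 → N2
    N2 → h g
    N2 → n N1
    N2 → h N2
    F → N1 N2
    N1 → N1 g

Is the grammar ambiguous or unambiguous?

Ambiguous

Witness: h g

Derivation 1: N0 ⇒ N1 ⇒ h g
Derivation 2: N0 ⇒ N2 ⇒ h g

Two distinct leftmost derivations for the same string.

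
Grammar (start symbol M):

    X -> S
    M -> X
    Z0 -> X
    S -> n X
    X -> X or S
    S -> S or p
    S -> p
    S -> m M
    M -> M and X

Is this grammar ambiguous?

Ambiguous

Witness: p or p

Derivation 1: M ⇒ X ⇒ S ⇒ S or p ⇒ p or p
Derivation 2: M ⇒ X ⇒ X or S ⇒ S or S ⇒ p or S ⇒ p or p

Two distinct leftmost derivations for the same string.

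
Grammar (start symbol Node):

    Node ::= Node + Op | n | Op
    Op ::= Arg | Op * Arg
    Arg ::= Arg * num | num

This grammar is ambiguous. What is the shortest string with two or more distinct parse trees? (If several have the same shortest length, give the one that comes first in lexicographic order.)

length 1: no string has ≥2 trees
length 3: num * num has 2 parse trees

Two derivations of num * num:
  Node ⇒ Op ⇒ Arg ⇒ Arg * num ⇒ num * num
  Node ⇒ Op ⇒ Op * Arg ⇒ Arg * Arg ⇒ num * Arg ⇒ num * num

num * num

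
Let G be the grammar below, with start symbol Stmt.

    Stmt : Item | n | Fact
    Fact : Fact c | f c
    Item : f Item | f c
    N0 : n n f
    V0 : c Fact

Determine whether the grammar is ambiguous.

Witness: f c

Derivation 1: Stmt ⇒ Item ⇒ f c
Derivation 2: Stmt ⇒ Fact ⇒ f c

Two distinct leftmost derivations for the same string.

Ambiguous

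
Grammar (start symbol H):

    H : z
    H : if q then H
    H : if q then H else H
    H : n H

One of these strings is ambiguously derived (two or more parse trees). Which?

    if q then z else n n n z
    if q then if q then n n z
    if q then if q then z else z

if q then if q then z else z

if q then z else n n n z: 1 tree
if q then if q then n n z: 1 tree
if q then if q then z else z: 2 trees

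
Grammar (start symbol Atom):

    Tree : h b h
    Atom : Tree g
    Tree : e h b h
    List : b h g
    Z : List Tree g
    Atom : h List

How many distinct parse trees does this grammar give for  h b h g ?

Parse trees for h b h g:
  [Atom [Tree h b h] g]
  [Atom h [List b h g]]

2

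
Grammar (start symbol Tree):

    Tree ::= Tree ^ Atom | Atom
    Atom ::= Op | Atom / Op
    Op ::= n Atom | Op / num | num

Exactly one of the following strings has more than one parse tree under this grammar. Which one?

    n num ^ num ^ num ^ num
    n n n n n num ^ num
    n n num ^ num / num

n num ^ num ^ num ^ num: 1 tree
n n n n n num ^ num: 1 tree
n n num ^ num / num: 2 trees

n n num ^ num / num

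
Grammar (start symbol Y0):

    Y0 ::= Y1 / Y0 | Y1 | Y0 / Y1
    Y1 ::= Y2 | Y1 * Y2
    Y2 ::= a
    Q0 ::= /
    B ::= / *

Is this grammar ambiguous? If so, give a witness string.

Witness: a / a

Derivation 1: Y0 ⇒ Y1 / Y0 ⇒ Y2 / Y0 ⇒ a / Y0 ⇒ a / Y1 ⇒ a / Y2 ⇒ a / a
Derivation 2: Y0 ⇒ Y0 / Y1 ⇒ Y1 / Y1 ⇒ Y2 / Y1 ⇒ a / Y1 ⇒ a / Y2 ⇒ a / a

Two distinct leftmost derivations for the same string.

Ambiguous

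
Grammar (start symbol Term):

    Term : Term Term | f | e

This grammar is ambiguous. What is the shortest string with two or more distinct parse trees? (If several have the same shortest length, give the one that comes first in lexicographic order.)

length 1: no string has ≥2 trees
length 2: no string has ≥2 trees
length 3: e e e has 2 parse trees

Two derivations of e e e:
  Term ⇒ Term Term ⇒ Term Term Term ⇒ e Term Term ⇒ e e Term ⇒ e e e
  Term ⇒ Term Term ⇒ e Term ⇒ e Term Term ⇒ e e Term ⇒ e e e

e e e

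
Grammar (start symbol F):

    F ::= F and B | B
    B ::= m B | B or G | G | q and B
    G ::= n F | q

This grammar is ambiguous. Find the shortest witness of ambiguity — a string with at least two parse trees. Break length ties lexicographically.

length 1: no string has ≥2 trees
length 2: no string has ≥2 trees
length 3: q and q has 2 parse trees

Two derivations of q and q:
  F ⇒ F and B ⇒ B and B ⇒ G and B ⇒ q and B ⇒ q and G ⇒ q and q
  F ⇒ B ⇒ q and B ⇒ q and G ⇒ q and q

q and q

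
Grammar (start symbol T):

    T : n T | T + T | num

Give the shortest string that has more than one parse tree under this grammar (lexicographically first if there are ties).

n num + num

length 1: no string has ≥2 trees
length 2: no string has ≥2 trees
length 3: no string has ≥2 trees
length 4: n num + num has 2 parse trees

Two derivations of n num + num:
  T ⇒ n T ⇒ n T + T ⇒ n num + T ⇒ n num + num
  T ⇒ T + T ⇒ n T + T ⇒ n num + T ⇒ n num + num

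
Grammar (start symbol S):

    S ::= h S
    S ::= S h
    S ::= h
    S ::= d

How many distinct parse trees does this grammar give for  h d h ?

Parse trees for h d h:
  [S h [S [S d] h]]
  [S [S h [S d]] h]

2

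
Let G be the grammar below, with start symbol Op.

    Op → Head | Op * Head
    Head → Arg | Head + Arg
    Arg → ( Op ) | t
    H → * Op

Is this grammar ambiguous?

Unambiguous

Only Op, Head, Arg are reachable from Op; ignoring the rest: Op → Op * Head | Head  ;  Head → Head + Arg | Arg  — a left-associative chain with Arg at the bottom. Each string factors uniquely by precedence.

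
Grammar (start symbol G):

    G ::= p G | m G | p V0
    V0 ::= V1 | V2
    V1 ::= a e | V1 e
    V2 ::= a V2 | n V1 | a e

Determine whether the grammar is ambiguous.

Ambiguous

Witness: p a e

Derivation 1: G ⇒ p V0 ⇒ p V1 ⇒ p a e
Derivation 2: G ⇒ p V0 ⇒ p V2 ⇒ p a e

Two distinct leftmost derivations for the same string.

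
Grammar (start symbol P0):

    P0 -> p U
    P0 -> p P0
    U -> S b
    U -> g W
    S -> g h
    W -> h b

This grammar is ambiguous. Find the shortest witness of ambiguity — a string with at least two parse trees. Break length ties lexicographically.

length 4: p g h b has 2 parse trees

Two derivations of p g h b:
  P0 ⇒ p U ⇒ p S b ⇒ p g h b
  P0 ⇒ p U ⇒ p g W ⇒ p g h b

p g h b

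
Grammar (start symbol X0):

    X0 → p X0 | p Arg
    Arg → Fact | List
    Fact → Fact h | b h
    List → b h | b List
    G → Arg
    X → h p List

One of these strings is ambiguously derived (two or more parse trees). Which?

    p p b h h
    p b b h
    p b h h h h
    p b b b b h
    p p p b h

p p p b h

p p b h h: 1 tree
p b b h: 1 tree
p b h h h h: 1 tree
p b b b b h: 1 tree
p p p b h: 2 trees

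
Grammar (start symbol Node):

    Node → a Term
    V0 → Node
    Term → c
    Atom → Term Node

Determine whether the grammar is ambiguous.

Unambiguous

(Atom, V0 are unreachable from Node, so their rules don't affect L(Node).) Each reachable nonterminal has at most one production per leading terminal, and all productions are right-linear; the derivation is determined token-by-token.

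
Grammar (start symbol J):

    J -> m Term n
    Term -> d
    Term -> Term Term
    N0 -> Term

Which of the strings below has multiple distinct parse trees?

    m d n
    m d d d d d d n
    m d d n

m d d d d d d n

m d n: 1 tree
m d d d d d d n: 42 trees
m d d n: 1 tree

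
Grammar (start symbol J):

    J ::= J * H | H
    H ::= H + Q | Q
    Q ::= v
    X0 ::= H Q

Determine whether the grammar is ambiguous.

Only J, H, Q are reachable from J; ignoring the rest: This is a standard precedence ladder (J over H over Q), with each level left-recursive on its own operator ('*' at J, '+' at H). That structure is LR(1), hence unambiguous.

Unambiguous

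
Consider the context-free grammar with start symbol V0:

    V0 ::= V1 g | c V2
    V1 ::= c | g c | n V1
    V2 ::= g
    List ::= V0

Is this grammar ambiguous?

Ambiguous

Witness: c g

Derivation 1: V0 ⇒ V1 g ⇒ c g
Derivation 2: V0 ⇒ c V2 ⇒ c g

Two distinct leftmost derivations for the same string.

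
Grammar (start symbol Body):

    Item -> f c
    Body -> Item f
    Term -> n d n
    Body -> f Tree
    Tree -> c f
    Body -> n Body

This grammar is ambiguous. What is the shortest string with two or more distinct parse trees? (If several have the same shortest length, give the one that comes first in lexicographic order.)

f c f

length 3: f c f has 2 parse trees

Two derivations of f c f:
  Body ⇒ Item f ⇒ f c f
  Body ⇒ f Tree ⇒ f c f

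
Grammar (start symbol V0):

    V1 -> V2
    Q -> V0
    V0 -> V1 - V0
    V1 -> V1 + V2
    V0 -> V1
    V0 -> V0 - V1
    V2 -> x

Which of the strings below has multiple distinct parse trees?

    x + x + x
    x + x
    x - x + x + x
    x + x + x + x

x - x + x + x

x + x + x: 1 tree
x + x: 1 tree
x - x + x + x: 2 trees
x + x + x + x: 1 tree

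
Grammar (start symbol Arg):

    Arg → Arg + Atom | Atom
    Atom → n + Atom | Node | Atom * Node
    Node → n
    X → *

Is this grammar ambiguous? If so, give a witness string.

Witness: n + n

Derivation 1: Arg ⇒ Arg + Atom ⇒ Atom + Atom ⇒ Node + Atom ⇒ n + Atom ⇒ n + Node ⇒ n + n
Derivation 2: Arg ⇒ Atom ⇒ n + Atom ⇒ n + Node ⇒ n + n

Two distinct leftmost derivations for the same string.

Ambiguous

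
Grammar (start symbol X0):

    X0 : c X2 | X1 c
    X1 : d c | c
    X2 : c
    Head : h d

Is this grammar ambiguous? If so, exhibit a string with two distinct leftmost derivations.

Ambiguous

Witness: c c

Derivation 1: X0 ⇒ c X2 ⇒ c c
Derivation 2: X0 ⇒ X1 c ⇒ c c

Two distinct leftmost derivations for the same string.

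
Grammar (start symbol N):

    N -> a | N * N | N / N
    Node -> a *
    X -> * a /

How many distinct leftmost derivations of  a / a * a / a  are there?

5

Parse trees for a / a * a / a:
  [N [N [N a] / [N a]] * [N [N a] / [N a]]]
  [N [N a] / [N [N a] * [N [N a] / [N a]]]]
  [N [N a] / [N [N [N a] * [N a]] / [N a]]]
  [N [N [N [N a] / [N a]] * [N a]] / [N a]]
  [N [N [N a] / [N [N a] * [N a]]] / [N a]]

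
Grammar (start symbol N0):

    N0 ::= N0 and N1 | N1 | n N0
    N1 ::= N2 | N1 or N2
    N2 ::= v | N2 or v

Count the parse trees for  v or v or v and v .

Parse trees for v or v or v and v:
  [N0 [N0 [N1 [N2 [N2 [N2 v] or v] or v]]] and [N1 [N2 v]]]
  [N0 [N0 [N1 [N1 [N2 v]] or [N2 [N2 v] or v]]] and [N1 [N2 v]]]
  [N0 [N0 [N1 [N1 [N2 [N2 v] or v]] or [N2 v]]] and [N1 [N2 v]]]
  [N0 [N0 [N1 [N1 [N1 [N2 v]] or [N2 v]] or [N2 v]]] and [N1 [N2 v]]]

4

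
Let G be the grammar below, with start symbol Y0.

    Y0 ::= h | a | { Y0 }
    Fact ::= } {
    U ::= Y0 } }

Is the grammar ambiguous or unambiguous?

Only Y0 is reachable from Y0; ignoring the rest: Each string is a nest of matched brackets around a single atom. An opening bracket forces the recursive rule; an atom forces the base rule.

Unambiguous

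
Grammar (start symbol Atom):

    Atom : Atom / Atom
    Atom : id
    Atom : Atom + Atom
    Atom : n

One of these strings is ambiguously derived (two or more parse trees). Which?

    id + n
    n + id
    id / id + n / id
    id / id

id / id + n / id

id + n: 1 tree
n + id: 1 tree
id / id + n / id: 5 trees
id / id: 1 tree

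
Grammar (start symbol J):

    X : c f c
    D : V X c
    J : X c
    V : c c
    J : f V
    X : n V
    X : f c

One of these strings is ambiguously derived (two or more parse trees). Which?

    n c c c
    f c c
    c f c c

n c c c: 1 tree
f c c: 2 trees
c f c c: 1 tree

f c c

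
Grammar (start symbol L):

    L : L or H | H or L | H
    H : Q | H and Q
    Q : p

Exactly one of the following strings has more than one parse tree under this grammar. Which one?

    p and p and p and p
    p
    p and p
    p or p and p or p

p or p and p or p

p and p and p and p: 1 tree
p: 1 tree
p and p: 1 tree
p or p and p or p: 4 trees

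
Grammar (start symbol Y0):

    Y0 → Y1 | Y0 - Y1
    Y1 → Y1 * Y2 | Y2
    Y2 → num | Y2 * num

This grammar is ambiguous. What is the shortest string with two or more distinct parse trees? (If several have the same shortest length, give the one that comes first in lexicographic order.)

num * num

length 1: no string has ≥2 trees
length 3: num * num has 2 parse trees

Two derivations of num * num:
  Y0 ⇒ Y1 ⇒ Y1 * Y2 ⇒ Y2 * Y2 ⇒ num * Y2 ⇒ num * num
  Y0 ⇒ Y1 ⇒ Y2 ⇒ Y2 * num ⇒ num * num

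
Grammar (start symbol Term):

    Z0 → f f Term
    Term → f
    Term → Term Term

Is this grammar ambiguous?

Witness: f f f

Derivation 1: Term ⇒ Term Term ⇒ f Term ⇒ f Term Term ⇒ f f Term ⇒ f f f
Derivation 2: Term ⇒ Term Term ⇒ Term Term Term ⇒ f Term Term ⇒ f f Term ⇒ f f f

Two distinct leftmost derivations for the same string.

Ambiguous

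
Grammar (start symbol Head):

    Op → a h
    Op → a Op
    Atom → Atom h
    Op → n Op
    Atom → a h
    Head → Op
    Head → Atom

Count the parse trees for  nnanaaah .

1

Parse trees for nnanaaah:
  [Head [Op n [Op n [Op a [Op n [Op a [Op a [Op a h]]]]]]]]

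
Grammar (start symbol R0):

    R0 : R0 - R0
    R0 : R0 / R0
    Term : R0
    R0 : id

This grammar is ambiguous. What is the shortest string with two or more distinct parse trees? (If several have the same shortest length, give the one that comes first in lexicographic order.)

length 1: no string has ≥2 trees
length 3: no string has ≥2 trees
length 5: id - id - id has 2 parse trees

Two derivations of id - id - id:
  R0 ⇒ R0 - R0 ⇒ R0 - R0 - R0 ⇒ id - R0 - R0 ⇒ id - id - R0 ⇒ id - id - id
  R0 ⇒ R0 - R0 ⇒ id - R0 ⇒ id - R0 - R0 ⇒ id - id - R0 ⇒ id - id - id

id - id - id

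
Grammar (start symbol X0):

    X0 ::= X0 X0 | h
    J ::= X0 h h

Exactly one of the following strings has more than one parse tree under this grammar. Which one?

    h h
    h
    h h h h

h h: 1 tree
h: 1 tree
h h h h: 5 trees

h h h h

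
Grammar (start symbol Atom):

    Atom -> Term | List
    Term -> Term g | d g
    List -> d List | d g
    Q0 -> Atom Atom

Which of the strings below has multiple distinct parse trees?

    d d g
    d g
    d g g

d g

d d g: 1 tree
d g: 2 trees
d g g: 1 tree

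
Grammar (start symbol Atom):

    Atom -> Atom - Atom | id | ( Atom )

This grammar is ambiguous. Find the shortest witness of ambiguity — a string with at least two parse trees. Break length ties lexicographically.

id - id - id

length 1: no string has ≥2 trees
length 3: no string has ≥2 trees
length 5: id - id - id has 2 parse trees

Two derivations of id - id - id:
  Atom ⇒ Atom - Atom ⇒ Atom - Atom - Atom ⇒ id - Atom - Atom ⇒ id - id - Atom ⇒ id - id - id
  Atom ⇒ Atom - Atom ⇒ id - Atom ⇒ id - Atom - Atom ⇒ id - id - Atom ⇒ id - id - id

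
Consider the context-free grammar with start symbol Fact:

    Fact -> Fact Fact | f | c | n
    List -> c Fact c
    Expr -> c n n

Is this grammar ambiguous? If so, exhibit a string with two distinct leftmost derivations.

Ambiguous

Witness: c c c

Derivation 1: Fact ⇒ Fact Fact ⇒ Fact Fact Fact ⇒ c Fact Fact ⇒ c c Fact ⇒ c c c
Derivation 2: Fact ⇒ Fact Fact ⇒ c Fact ⇒ c Fact Fact ⇒ c c Fact ⇒ c c c

Two distinct leftmost derivations for the same string.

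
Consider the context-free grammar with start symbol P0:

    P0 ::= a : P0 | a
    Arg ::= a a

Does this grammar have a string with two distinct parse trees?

(Arg is unreachable from P0, so its rules don't affect L(P0).) Right-recursive list with a separator: after each atom, whether the separator follows determines the rule. One parse per string.

Unambiguous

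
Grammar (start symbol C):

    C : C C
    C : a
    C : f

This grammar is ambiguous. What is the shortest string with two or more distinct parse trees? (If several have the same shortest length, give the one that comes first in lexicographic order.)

a a a

length 1: no string has ≥2 trees
length 2: no string has ≥2 trees
length 3: a a a has 2 parse trees

Two derivations of a a a:
  C ⇒ C C ⇒ C C C ⇒ a C C ⇒ a a C ⇒ a a a
  C ⇒ C C ⇒ a C ⇒ a C C ⇒ a a C ⇒ a a a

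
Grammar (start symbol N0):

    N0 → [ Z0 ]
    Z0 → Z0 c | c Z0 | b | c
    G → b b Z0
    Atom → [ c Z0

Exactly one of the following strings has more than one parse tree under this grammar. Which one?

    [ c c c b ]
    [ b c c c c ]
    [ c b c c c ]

[ c c c b ]: 1 tree
[ b c c c c ]: 1 tree
[ c b c c c ]: 4 trees

[ c b c c c ]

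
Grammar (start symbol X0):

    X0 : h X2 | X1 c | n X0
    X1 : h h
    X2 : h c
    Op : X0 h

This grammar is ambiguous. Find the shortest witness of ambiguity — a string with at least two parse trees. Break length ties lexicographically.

length 3: h h c has 2 parse trees

Two derivations of h h c:
  X0 ⇒ h X2 ⇒ h h c
  X0 ⇒ X1 c ⇒ h h c

h h c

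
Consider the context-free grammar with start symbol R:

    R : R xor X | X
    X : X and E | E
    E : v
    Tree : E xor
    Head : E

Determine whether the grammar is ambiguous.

Only R, X, E are reachable from R; ignoring the rest: The grammar is stratified — R handles 'xor' (left-recursive), X handles 'and', E atoms. Each operator has a fixed associativity and precedence level, so every string has one parse.

Unambiguous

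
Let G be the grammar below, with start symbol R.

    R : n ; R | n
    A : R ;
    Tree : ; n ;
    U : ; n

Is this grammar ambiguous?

Only R is reachable from R; ignoring the rest: Right-recursive list with a separator: after each atom, whether the separator follows determines the rule. One parse per string.

Unambiguous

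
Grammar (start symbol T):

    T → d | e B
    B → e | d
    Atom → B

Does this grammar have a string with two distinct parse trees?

Unambiguous

(Atom is unreachable from T, so its rules don't affect L(T).) Restricted to the reachable nonterminals, every rule has the form A → t or A → t B, and no two rules for the same A share a first terminal. The grammar encodes a DFA — one run per string.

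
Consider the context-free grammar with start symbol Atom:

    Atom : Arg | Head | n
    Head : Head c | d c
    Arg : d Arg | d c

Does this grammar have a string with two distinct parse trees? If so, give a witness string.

Witness: d c

Derivation 1: Atom ⇒ Arg ⇒ d c
Derivation 2: Atom ⇒ Head ⇒ d c

Two distinct leftmost derivations for the same string.

Ambiguous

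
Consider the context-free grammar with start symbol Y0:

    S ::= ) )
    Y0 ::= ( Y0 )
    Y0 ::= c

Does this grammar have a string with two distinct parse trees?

(S is unreachable from Y0, so its rules don't affect L(Y0).) Each string is a nest of matched brackets around a single atom. An opening bracket forces the recursive rule; an atom forces the base rule.

Unambiguous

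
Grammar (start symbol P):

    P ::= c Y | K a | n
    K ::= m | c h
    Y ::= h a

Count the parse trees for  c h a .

Parse trees for c h a:
  [P c [Y h a]]
  [P [K c h] a]

2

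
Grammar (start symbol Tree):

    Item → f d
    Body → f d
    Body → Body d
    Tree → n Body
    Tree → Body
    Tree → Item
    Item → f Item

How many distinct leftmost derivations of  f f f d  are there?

1

Parse trees for f f f d:
  [Tree [Item f [Item f [Item f d]]]]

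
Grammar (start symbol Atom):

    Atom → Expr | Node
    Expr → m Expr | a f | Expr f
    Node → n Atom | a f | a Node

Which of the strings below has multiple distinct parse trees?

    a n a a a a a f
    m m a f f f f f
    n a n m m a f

m m a f f f f f

a n a a a a a f: 1 tree
m m a f f f f f: 15 trees
n a n m m a f: 1 tree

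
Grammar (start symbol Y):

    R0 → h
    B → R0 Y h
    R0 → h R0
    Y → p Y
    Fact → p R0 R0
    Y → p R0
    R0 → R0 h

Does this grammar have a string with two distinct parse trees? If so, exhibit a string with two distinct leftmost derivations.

Witness: p h h

Derivation 1: Y ⇒ p R0 ⇒ p h R0 ⇒ p h h
Derivation 2: Y ⇒ p R0 ⇒ p R0 h ⇒ p h h

Two distinct leftmost derivations for the same string.

Ambiguous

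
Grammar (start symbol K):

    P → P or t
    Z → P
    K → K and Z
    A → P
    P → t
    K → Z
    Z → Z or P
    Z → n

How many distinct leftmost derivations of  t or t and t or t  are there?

Parse trees for t or t and t or t:
  [K [K [Z [P [P t] or t]]] and [Z [P [P t] or t]]]
  [K [K [Z [P [P t] or t]]] and [Z [Z [P t]] or [P t]]]
  [K [K [Z [Z [P t]] or [P t]]] and [Z [P [P t] or t]]]
  [K [K [Z [Z [P t]] or [P t]]] and [Z [Z [P t]] or [P t]]]

4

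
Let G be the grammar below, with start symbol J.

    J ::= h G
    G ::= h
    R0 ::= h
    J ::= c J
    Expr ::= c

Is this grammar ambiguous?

Only J, G are reachable from J; ignoring the rest: Restricted to the reachable nonterminals, every rule has the form A → t or A → t B, and no two rules for the same A share a first terminal. The grammar encodes a DFA — one run per string.

Unambiguous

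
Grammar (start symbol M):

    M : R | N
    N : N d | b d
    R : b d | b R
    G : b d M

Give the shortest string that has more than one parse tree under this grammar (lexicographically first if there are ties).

length 2: b d has 2 parse trees

Two derivations of b d:
  M ⇒ R ⇒ b d
  M ⇒ N ⇒ b d

b d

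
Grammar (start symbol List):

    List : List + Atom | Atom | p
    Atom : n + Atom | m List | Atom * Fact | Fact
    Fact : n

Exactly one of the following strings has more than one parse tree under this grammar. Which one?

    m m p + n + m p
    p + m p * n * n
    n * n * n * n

m m p + n + m p

m m p + n + m p: 9 trees
p + m p * n * n: 1 tree
n * n * n * n: 1 tree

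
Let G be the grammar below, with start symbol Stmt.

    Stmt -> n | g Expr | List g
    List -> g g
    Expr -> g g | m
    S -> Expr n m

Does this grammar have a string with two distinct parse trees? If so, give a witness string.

Witness: g g g

Derivation 1: Stmt ⇒ g Expr ⇒ g g g
Derivation 2: Stmt ⇒ List g ⇒ g g g

Two distinct leftmost derivations for the same string.

Ambiguous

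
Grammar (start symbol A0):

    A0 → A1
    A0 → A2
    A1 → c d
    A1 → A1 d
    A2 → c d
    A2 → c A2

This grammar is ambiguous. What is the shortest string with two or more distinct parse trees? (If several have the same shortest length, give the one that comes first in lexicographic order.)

length 2: c d has 2 parse trees

Two derivations of c d:
  A0 ⇒ A1 ⇒ c d
  A0 ⇒ A2 ⇒ c d

c d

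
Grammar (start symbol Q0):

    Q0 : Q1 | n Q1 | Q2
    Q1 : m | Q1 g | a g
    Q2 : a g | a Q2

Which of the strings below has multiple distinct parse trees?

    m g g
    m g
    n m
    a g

m g g: 1 tree
m g: 1 tree
n m: 1 tree
a g: 2 trees

a g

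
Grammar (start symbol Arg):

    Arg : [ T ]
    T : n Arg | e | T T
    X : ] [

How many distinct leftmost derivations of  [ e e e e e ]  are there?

Parse trees for [ e e e e e ] (showing first 6 of 14):
  [Arg [ [T [T e] [T [T e] [T [T e] [T [T e] [T e]]]]] ]]
  [Arg [ [T [T e] [T [T e] [T [T [T e] [T e]] [T e]]]] ]]
  [Arg [ [T [T e] [T [T [T e] [T e]] [T [T e] [T e]]]] ]]
  [Arg [ [T [T e] [T [T [T e] [T [T e] [T e]]] [T e]]] ]]
  [Arg [ [T [T e] [T [T [T [T e] [T e]] [T e]] [T e]]] ]]
  [Arg [ [T [T [T e] [T e]] [T [T e] [T [T e] [T e]]]] ]]

14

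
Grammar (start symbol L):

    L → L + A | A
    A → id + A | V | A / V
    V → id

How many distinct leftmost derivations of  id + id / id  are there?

Parse trees for id + id / id:
  [L [L [A [V id]]] + [A [A [V id]] / [V id]]]
  [L [A id + [A [A [V id]] / [V id]]]]
  [L [A [A id + [A [V id]]] / [V id]]]

3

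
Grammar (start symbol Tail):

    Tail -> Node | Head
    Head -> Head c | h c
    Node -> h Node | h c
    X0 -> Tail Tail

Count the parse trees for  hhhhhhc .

1

Parse trees for hhhhhhc:
  [Tail [Node h [Node h [Node h [Node h [Node h [Node h c]]]]]]]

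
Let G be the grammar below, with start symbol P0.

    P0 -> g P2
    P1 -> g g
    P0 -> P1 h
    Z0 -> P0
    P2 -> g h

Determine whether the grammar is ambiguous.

Witness: g g h

Derivation 1: P0 ⇒ g P2 ⇒ g g h
Derivation 2: P0 ⇒ P1 h ⇒ g g h

Two distinct leftmost derivations for the same string.

Ambiguous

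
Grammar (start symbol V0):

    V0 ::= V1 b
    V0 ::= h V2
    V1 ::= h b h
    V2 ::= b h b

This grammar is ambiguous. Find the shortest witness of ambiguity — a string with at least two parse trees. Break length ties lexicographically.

h b h b

length 4: h b h b has 2 parse trees

Two derivations of h b h b:
  V0 ⇒ V1 b ⇒ h b h b
  V0 ⇒ h V2 ⇒ h b h b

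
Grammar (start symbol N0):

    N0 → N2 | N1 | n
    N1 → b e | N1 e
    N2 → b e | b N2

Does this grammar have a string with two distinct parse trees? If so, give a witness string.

Ambiguous

Witness: b e

Derivation 1: N0 ⇒ N2 ⇒ b e
Derivation 2: N0 ⇒ N1 ⇒ b e

Two distinct leftmost derivations for the same string.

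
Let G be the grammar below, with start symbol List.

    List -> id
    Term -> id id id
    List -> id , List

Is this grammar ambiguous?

Unambiguous

Only List is reachable from List; ignoring the rest: The reachable grammar is A → atom sep A | atom. Each atom is followed by either the separator (recurse) or end-of-string (stop) — no choice point.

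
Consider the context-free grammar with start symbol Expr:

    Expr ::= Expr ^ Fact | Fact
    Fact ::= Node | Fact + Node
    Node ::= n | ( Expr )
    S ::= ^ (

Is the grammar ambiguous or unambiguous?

Unambiguous

(S is unreachable from Expr, so its rules don't affect L(Expr).) Expr → Expr ^ Fact | Fact  ;  Fact → Fact + Node | Node  — a left-associative chain with Node at the bottom. Each string factors uniquely by precedence.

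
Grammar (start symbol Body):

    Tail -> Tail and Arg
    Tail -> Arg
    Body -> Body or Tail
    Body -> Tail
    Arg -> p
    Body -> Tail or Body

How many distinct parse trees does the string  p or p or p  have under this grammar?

4

Parse trees for p or p or p:
  [Body [Body [Body [Tail [Arg p]]] or [Tail [Arg p]]] or [Tail [Arg p]]]
  [Body [Body [Tail [Arg p]] or [Body [Tail [Arg p]]]] or [Tail [Arg p]]]
  [Body [Tail [Arg p]] or [Body [Body [Tail [Arg p]]] or [Tail [Arg p]]]]
  [Body [Tail [Arg p]] or [Body [Tail [Arg p]] or [Body [Tail [Arg p]]]]]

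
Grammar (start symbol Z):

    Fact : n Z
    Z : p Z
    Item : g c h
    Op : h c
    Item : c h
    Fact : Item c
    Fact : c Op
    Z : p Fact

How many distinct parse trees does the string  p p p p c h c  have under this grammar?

Parse trees for p p p p c h c:
  [Z p [Z p [Z p [Z p [Fact [Item c h] c]]]]]
  [Z p [Z p [Z p [Z p [Fact c [Op h c]]]]]]

2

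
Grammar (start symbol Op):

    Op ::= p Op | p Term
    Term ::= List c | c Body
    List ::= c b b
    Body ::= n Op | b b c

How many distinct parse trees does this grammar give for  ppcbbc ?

Parse trees for ppcbbc:
  [Op p [Op p [Term [List c b b] c]]]
  [Op p [Op p [Term c [Body b b c]]]]

2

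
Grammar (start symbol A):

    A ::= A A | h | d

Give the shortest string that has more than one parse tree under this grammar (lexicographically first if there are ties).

length 1: no string has ≥2 trees
length 2: no string has ≥2 trees
length 3: d d d has 2 parse trees

Two derivations of d d d:
  A ⇒ A A ⇒ A A A ⇒ d A A ⇒ d d A ⇒ d d d
  A ⇒ A A ⇒ d A ⇒ d A A ⇒ d d A ⇒ d d d

d d d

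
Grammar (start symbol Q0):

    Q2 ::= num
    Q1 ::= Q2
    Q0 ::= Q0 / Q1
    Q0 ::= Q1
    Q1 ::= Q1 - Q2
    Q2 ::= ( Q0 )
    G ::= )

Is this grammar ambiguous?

Unambiguous

(G is unreachable from Q0, so its rules don't affect L(Q0).) The grammar is stratified — Q0 handles '/' (left-recursive), Q1 handles '-', Q2 atoms. Each operator has a fixed associativity and precedence level, so every string has one parse.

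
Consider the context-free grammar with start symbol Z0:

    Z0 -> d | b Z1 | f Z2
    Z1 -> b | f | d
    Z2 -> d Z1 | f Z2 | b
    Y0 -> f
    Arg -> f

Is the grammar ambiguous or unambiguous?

Unambiguous

(Y0, Arg are unreachable from Z0, so their rules don't affect L(Z0).) The reachable rules are right-linear with at most one rule per (nonterminal, next-terminal) pair. Each input token forces the next rule, so parsing is deterministic.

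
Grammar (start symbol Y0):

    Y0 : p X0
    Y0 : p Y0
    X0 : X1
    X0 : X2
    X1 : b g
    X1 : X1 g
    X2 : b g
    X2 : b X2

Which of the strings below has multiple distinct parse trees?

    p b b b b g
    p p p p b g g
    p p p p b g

p p p p b g

p b b b b g: 1 tree
p p p p b g g: 1 tree
p p p p b g: 2 trees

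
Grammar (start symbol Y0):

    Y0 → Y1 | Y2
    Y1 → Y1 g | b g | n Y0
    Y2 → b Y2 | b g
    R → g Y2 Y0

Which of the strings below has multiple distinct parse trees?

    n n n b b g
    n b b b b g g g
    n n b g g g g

n n b g g g g

n n n b b g: 1 tree
n b b b b g g g: 1 tree
n n b g g g g: 14 trees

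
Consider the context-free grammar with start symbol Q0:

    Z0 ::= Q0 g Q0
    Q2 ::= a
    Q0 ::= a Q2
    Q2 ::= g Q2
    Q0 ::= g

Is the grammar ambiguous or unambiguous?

Unambiguous

(Z0 is unreachable from Q0, so its rules don't affect L(Q0).) The reachable rules are right-linear with at most one rule per (nonterminal, next-terminal) pair. Each input token forces the next rule, so parsing is deterministic.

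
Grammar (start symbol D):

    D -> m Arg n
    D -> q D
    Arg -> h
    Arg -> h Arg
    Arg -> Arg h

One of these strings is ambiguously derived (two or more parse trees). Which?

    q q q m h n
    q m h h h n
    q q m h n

q m h h h n

q q q m h n: 1 tree
q m h h h n: 4 trees
q q m h n: 1 tree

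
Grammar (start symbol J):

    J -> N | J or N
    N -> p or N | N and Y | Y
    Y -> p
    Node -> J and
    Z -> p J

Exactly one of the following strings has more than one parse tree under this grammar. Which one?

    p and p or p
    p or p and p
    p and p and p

p and p or p: 1 tree
p or p and p: 3 trees
p and p and p: 1 tree

p or p and p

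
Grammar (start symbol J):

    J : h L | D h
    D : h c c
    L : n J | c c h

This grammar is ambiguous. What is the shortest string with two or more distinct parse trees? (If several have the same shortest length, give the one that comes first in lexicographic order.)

length 4: h c c h has 2 parse trees

Two derivations of h c c h:
  J ⇒ h L ⇒ h c c h
  J ⇒ D h ⇒ h c c h

h c c h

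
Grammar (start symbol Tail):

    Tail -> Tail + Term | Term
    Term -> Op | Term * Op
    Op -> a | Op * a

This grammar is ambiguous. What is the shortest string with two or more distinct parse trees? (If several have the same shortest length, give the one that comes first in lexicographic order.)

a * a

length 1: no string has ≥2 trees
length 3: a * a has 2 parse trees

Two derivations of a * a:
  Tail ⇒ Term ⇒ Op ⇒ Op * a ⇒ a * a
  Tail ⇒ Term ⇒ Term * Op ⇒ Op * Op ⇒ a * Op ⇒ a * a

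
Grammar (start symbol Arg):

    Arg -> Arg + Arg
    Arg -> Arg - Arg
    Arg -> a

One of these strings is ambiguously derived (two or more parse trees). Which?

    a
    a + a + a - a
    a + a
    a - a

a + a + a - a

a: 1 tree
a + a + a - a: 5 trees
a + a: 1 tree
a - a: 1 tree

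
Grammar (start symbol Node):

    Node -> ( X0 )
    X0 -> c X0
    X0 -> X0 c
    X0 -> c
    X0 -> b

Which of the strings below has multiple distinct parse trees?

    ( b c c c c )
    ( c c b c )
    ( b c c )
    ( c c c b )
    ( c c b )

( c c b c )

( b c c c c ): 1 tree
( c c b c ): 3 trees
( b c c ): 1 tree
( c c c b ): 1 tree
( c c b ): 1 tree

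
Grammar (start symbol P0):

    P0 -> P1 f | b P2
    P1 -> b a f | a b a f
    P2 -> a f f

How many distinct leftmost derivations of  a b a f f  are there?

1

Parse trees for a b a f f:
  [P0 [P1 a b a f] f]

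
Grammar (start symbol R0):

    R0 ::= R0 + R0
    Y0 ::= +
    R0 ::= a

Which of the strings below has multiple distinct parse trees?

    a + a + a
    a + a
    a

a + a + a: 2 trees
a + a: 1 tree
a: 1 tree

a + a + a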